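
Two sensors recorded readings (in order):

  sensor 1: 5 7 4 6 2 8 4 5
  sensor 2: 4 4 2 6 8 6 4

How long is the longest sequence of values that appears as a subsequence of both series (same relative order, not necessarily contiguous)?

Taking 4 (sensor 1 #3, sensor 2 #2); then 6 (sensor 1 #4, sensor 2 #4); then 8 (sensor 1 #6, sensor 2 #5); then 4 (sensor 1 #7, sensor 2 #7) gives a common subsequence of length 4. Since dp[8][7] = 4, nothing longer is possible.

4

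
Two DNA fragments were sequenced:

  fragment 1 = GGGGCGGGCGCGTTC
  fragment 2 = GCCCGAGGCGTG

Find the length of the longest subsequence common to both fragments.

8

Pick G at fragment 1[1]=fragment 2[1], then C at fragment 1[5]=fragment 2[4], then G at fragment 1[6]=fragment 2[5], then G at fragment 1[7]=fragment 2[7], then G at fragment 1[8]=fragment 2[8], then C at fragment 1[9]=fragment 2[9], then G at fragment 1[10]=fragment 2[10], then G at fragment 1[12]=fragment 2[12]; all 8 bases appear in both, in order. Since dp[15][12] = 8, nothing longer is possible.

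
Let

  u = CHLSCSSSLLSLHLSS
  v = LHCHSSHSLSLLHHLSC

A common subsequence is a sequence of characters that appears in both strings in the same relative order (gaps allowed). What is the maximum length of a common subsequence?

Match C [1,3], H [2,4], S [4,5], S [6,6], S [7,8], S [8,10], L [9,11], L [10,12], H [13,14], L [14,15], S [15,16] — 11 characters in the same relative order in both. dp[16][17] = 11 confirms this is the maximum.

11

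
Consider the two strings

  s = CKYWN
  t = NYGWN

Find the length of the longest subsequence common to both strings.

3

Let dp[i][j] be the LCS length of the first i characters of s and the first j characters of t. dp[i][j] = dp[i-1][j-1]+1 when the i-th and j-th characters match, else max(dp[i-1][j], dp[i][j-1]).
    ·  N  Y  G  W  N
 ·  0  0  0  0  0  0
 C  0  0  0  0  0  0
 K  0  0  0  0  0  0
 Y  0  0  1  1  1  1
 W  0  0  1  1  2  2
 N  0  1  1  1  2  3
dp[5][5] = 3. One LCS (by backtracking along matches): YWN.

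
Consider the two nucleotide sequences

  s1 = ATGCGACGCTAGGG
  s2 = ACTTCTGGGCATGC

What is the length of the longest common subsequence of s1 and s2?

8

Pick A at s1[1]=s2[1] → T at s1[2]=s2[6] → G at s1[3]=s2[7] → G at s1[5]=s2[8] → G at s1[8]=s2[9] → C at s1[9]=s2[10] → T at s1[10]=s2[12] → G at s1[12]=s2[13]; all 8 bases appear in both, in order. Since dp[14][14] = 8, nothing longer is possible.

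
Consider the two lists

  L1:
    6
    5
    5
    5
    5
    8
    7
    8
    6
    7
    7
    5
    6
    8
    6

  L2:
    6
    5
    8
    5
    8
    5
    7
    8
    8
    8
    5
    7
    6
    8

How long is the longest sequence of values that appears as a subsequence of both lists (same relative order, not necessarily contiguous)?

Pick 6 [1,1] → 5 [2,2] → 5 [3,4] → 5 [4,6] → 8 [6,9] → 8 [8,10] → 7 [11,12] → 6 [13,13] → 8 [14,14]; all 9 values appear in both, in order, and the DP table's final entry dp[15][14] is also 9, so no common subsequence is longer.

9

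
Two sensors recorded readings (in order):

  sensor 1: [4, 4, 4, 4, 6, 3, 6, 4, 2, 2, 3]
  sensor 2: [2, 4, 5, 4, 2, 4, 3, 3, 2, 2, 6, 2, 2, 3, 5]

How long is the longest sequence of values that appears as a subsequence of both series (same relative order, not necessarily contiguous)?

8

One common subsequence of length 8: 4 (sensor 1 #1, sensor 2 #2), 4 (sensor 1 #2, sensor 2 #4), 4 (sensor 1 #3, sensor 2 #6), 3 (sensor 1 #6, sensor 2 #8), 6 (sensor 1 #7, sensor 2 #11), 2 (sensor 1 #9, sensor 2 #12), 2 (sensor 1 #10, sensor 2 #13), 3 (sensor 1 #11, sensor 2 #14). The LCS DP gives dp[11][15] = 8, so this is optimal.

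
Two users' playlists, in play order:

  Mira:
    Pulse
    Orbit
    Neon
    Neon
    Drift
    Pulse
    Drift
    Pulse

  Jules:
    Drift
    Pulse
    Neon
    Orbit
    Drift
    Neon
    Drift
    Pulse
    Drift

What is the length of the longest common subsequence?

6

Taking Pulse [1,2]; then Orbit [2,4]; then Neon [4,6]; then Drift [5,7]; then Pulse [6,8]; then Drift [7,9] gives a common subsequence of length 6. Since dp[8][9] = 6, nothing longer is possible.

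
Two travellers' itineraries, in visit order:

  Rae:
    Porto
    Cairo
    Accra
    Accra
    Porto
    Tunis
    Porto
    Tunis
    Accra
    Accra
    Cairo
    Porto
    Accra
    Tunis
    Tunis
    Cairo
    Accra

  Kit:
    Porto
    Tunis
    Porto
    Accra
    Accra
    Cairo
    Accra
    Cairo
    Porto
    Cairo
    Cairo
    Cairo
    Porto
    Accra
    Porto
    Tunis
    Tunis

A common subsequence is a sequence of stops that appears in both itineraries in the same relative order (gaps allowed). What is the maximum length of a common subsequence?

Pick Porto (Rae #5, Kit #1), then Tunis (Rae #6, Kit #2), then Porto (Rae #7, Kit #3), then Accra (Rae #9, Kit #5), then Accra (Rae #10, Kit #7), then Cairo (Rae #11, Kit #12), then Porto (Rae #12, Kit #13), then Accra (Rae #13, Kit #14), then Tunis (Rae #14, Kit #16), then Tunis (Rae #15, Kit #17); all 10 stops appear in both, in order. Since dp[17][17] = 10, nothing longer is possible.

10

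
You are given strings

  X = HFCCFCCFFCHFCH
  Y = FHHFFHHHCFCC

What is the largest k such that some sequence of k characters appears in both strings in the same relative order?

Match H [1,3]; then F [2,4]; then F [5,5]; then C [7,9]; then F [9,10]; then C [10,11]; then C [13,12] — 7 characters in the same relative order in both, and the DP table's final entry dp[14][12] is also 7, so no common subsequence is longer.

7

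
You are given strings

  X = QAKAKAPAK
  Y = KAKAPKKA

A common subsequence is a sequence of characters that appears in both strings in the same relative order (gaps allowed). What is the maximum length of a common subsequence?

One common subsequence of length 6: K at X[3]=Y[1]; then A at X[4]=Y[2]; then K at X[5]=Y[3]; then A at X[6]=Y[4]; then P at X[7]=Y[5]; then A at X[8]=Y[8]. The LCS DP gives dp[9][8] = 6, so this is optimal.

6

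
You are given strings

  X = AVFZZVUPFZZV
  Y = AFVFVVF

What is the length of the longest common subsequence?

Taking A at X[1]=Y[1] → V at X[2]=Y[3] → F at X[3]=Y[4] → V at X[6]=Y[6] → F at X[9]=Y[7] gives a common subsequence of length 5. The LCS DP gives dp[12][7] = 5, so this is optimal.

5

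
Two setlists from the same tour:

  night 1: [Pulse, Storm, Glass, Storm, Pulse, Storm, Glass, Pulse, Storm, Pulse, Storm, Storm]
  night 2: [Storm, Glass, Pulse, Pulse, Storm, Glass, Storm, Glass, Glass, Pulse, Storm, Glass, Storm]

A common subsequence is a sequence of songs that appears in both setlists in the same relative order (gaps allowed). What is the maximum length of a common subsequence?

9

Match Storm at night 1[2]=night 2[1], then Glass at night 1[3]=night 2[2], then Pulse at night 1[5]=night 2[4], then Storm at night 1[6]=night 2[5], then Glass at night 1[7]=night 2[6], then Storm at night 1[9]=night 2[7], then Pulse at night 1[10]=night 2[10], then Storm at night 1[11]=night 2[11], then Storm at night 1[12]=night 2[13] — 9 songs in the same relative order in both. The LCS DP gives dp[12][13] = 9, so this is optimal.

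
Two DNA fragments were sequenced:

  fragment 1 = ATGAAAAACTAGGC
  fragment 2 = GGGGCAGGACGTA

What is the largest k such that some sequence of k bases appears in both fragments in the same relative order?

Match A (fragment 1 #1, fragment 2 #6); then G (fragment 1 #3, fragment 2 #8); then A (fragment 1 #8, fragment 2 #9); then C (fragment 1 #9, fragment 2 #10); then T (fragment 1 #10, fragment 2 #12); then A (fragment 1 #11, fragment 2 #13) — 6 bases in the same relative order in both. Since dp[14][13] = 6, nothing longer is possible.

6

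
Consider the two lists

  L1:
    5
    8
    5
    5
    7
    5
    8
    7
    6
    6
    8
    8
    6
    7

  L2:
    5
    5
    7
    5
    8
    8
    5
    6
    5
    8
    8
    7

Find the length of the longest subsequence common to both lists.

One common subsequence of length 9: 5 at L1[3]=L2[1], then 5 at L1[4]=L2[2], then 7 at L1[5]=L2[3], then 5 at L1[6]=L2[4], then 8 at L1[7]=L2[6], then 6 at L1[9]=L2[8], then 8 at L1[11]=L2[10], then 8 at L1[12]=L2[11], then 7 at L1[14]=L2[12]. The LCS DP gives dp[14][12] = 9, so this is optimal.

9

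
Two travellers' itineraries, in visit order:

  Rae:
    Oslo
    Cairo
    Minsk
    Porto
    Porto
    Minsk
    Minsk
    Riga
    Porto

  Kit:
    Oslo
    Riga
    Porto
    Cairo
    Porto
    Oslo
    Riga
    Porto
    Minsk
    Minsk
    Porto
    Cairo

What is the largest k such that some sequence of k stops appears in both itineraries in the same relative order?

One common subsequence of length 7: Oslo at Rae[1]=Kit[1], then Cairo at Rae[2]=Kit[4], then Porto at Rae[4]=Kit[5], then Porto at Rae[5]=Kit[8], then Minsk at Rae[6]=Kit[9], then Minsk at Rae[7]=Kit[10], then Porto at Rae[9]=Kit[11]. The LCS DP gives dp[9][12] = 7, so this is optimal.

7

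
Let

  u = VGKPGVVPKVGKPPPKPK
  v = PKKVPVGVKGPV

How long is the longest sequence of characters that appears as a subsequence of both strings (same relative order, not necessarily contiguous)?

7

Match V (u #1, v #4), then P (u #4, v #5), then G (u #5, v #7), then V (u #7, v #8), then K (u #9, v #9), then G (u #11, v #10), then P (u #13, v #11) — 7 characters in the same relative order in both. Since dp[18][12] = 7, nothing longer is possible.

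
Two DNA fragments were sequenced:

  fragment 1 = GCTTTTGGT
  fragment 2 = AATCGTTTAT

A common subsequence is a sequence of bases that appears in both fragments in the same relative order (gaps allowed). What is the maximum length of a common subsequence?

Let dp[i][j] be the LCS length of the first i bases of fragment 1 and the first j bases of fragment 2. dp[i][j] = dp[i-1][j-1]+1 when the i-th and j-th bases match, else max(dp[i-1][j], dp[i][j-1]).
    ·  A  A  T  C  G  T  T  T  A  T
 ·  0  0  0  0  0  0  0  0  0  0  0
 G  0  0  0  0  0  1  1  1  1  1  1
 C  0  0  0  0  1  1  1  1  1  1  1
 T  0  0  0  1  1  1  2  2  2  2  2
 T  0  0  0  1  1  1  2  3  3  3  3
 T  0  0  0  1  1  1  2  3  4  4  4
 T  0  0  0  1  1  1  2  3  4  4  5
 G  0  0  0  1  1  2  2  3  4  4  5
 G  0  0  0  1  1  2  2  3  4  4  5
 T  0  0  0  1  1  2  3  3  4  4  5
dp[9][10] = 5. One LCS (by backtracking along matches): GTTTT.

5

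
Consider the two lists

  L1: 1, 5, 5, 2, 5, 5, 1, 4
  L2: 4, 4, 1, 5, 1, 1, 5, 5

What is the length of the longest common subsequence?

Let dp[i][j] be the LCS length of the first i values of L1 and the first j values of L2. dp[i][j] = dp[i-1][j-1]+1 when the i-th and j-th values match, else max(dp[i-1][j], dp[i][j-1]).
    ·  4  4  1  5  1  1  5  5
 ·  0  0  0  0  0  0  0  0  0
 1  0  0  0  1  1  1  1  1  1
 5  0  0  0  1  2  2  2  2  2
 5  0  0  0  1  2  2  2  3  3
 2  0  0  0  1  2  2  2  3  3
 5  0  0  0  1  2  2  2  3  4
 5  0  0  0  1  2  2  2  3  4
 1  0  0  0  1  2  3  3  3  4
 4  0  1  1  1  2  3  3  3  4
dp[8][8] = 4. One LCS (by backtracking along matches): 1, 5, 5, 5.

4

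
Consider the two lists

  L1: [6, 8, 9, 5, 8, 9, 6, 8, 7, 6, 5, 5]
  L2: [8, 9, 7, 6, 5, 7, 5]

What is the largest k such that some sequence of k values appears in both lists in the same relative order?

Match 8 [5,1]; then 9 [6,2]; then 7 [9,3]; then 6 [10,4]; then 5 [11,5]; then 5 [12,7] — 6 values in the same relative order in both, and the DP table's final entry dp[12][7] is also 6, so no common subsequence is longer.

6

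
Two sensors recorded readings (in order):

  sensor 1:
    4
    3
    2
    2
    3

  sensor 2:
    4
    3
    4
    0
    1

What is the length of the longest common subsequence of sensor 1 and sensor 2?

Match 4 (sensor 1 #1, sensor 2 #1), 3 (sensor 1 #2, sensor 2 #2) — 2 values in the same relative order in both. dp[5][5] = 2 confirms this is the maximum.

2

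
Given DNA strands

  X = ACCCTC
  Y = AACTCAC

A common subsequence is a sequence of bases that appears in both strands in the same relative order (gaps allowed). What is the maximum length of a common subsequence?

Pick A (X #1, Y #2), then C (X #2, Y #3), then C (X #3, Y #5), then C (X #6, Y #7); all 4 bases appear in both, in order. The LCS DP gives dp[6][7] = 4, so this is optimal.

4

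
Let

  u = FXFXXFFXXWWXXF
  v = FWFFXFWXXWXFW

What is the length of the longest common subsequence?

One common subsequence of length 9: F at u[1]=v[3]; then F at u[3]=v[4]; then X at u[5]=v[5]; then F at u[6]=v[6]; then X at u[8]=v[8]; then X at u[9]=v[9]; then W at u[11]=v[10]; then X at u[13]=v[11]; then F at u[14]=v[12]. dp[14][13] = 9 confirms this is the maximum.

9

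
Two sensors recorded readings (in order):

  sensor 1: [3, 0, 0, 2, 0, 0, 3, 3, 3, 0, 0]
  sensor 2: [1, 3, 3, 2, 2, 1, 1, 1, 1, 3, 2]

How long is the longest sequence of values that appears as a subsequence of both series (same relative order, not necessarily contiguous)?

Taking 3 at sensor 1[1]=sensor 2[3]; then 2 at sensor 1[4]=sensor 2[5]; then 3 at sensor 1[7]=sensor 2[10] gives a common subsequence of length 3. dp[11][11] = 3 confirms this is the maximum.

3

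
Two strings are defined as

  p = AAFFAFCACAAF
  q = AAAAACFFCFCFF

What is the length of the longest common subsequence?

7

One common subsequence of length 7: A [1,4], A [2,5], F [3,7], F [4,8], F [6,10], C [7,11], F [12,13]. Since dp[12][13] = 7, nothing longer is possible.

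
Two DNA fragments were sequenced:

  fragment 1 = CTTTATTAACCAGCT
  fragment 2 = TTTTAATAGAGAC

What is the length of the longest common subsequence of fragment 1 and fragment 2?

9

Pick T (fragment 1 #2, fragment 2 #2), T (fragment 1 #3, fragment 2 #3), T (fragment 1 #4, fragment 2 #4), A (fragment 1 #5, fragment 2 #6), T (fragment 1 #7, fragment 2 #7), A (fragment 1 #8, fragment 2 #8), A (fragment 1 #9, fragment 2 #10), A (fragment 1 #12, fragment 2 #12), C (fragment 1 #14, fragment 2 #13); all 9 bases appear in both, in order. dp[15][13] = 9 confirms this is the maximum.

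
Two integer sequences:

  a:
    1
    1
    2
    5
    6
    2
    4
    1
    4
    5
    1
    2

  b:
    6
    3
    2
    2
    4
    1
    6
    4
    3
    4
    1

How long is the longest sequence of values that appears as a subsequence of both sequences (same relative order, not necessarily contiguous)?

6

One common subsequence of length 6: 2 (a #3, b #3), 2 (a #6, b #4), 4 (a #7, b #5), 1 (a #8, b #6), 4 (a #9, b #10), 1 (a #11, b #11). Since dp[12][11] = 6, nothing longer is possible.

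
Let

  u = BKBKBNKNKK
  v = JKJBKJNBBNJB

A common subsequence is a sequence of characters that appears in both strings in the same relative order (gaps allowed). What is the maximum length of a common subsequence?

Pick B (u #1, v #4); then K (u #2, v #5); then B (u #3, v #8); then B (u #5, v #9); then N (u #6, v #10); all 5 characters appear in both, in order. The LCS DP gives dp[10][12] = 5, so this is optimal.

5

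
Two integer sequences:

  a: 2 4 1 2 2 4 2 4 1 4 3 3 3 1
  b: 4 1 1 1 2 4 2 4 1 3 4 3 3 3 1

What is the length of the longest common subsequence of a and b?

12

One common subsequence of length 12: 4 (a #2, b #1); then 1 (a #3, b #4); then 2 (a #5, b #5); then 4 (a #6, b #6); then 2 (a #7, b #7); then 4 (a #8, b #8); then 1 (a #9, b #9); then 4 (a #10, b #11); then 3 (a #11, b #12); then 3 (a #12, b #13); then 3 (a #13, b #14); then 1 (a #14, b #15). The LCS DP gives dp[14][15] = 12, so this is optimal.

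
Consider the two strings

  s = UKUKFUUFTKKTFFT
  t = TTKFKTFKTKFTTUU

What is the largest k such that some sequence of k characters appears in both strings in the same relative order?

Pick K at s[2]=t[3]; then K at s[4]=t[5]; then F at s[5]=t[7]; then T at s[9]=t[9]; then K at s[10]=t[10]; then T at s[12]=t[12]; then T at s[15]=t[13]; all 7 characters appear in both, in order. The LCS DP gives dp[15][15] = 7, so this is optimal.

7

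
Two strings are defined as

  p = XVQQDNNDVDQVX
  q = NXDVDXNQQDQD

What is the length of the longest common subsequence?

6

Match X (p #1, q #2) → V (p #2, q #4) → Q (p #3, q #8) → Q (p #4, q #9) → D (p #5, q #10) → D (p #10, q #12) — 6 characters in the same relative order in both, and the DP table's final entry dp[13][12] is also 6, so no common subsequence is longer.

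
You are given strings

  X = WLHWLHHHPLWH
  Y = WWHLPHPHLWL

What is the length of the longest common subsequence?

Match W at X[1]=Y[2], then H at X[3]=Y[3], then L at X[5]=Y[4], then H at X[6]=Y[6], then H at X[8]=Y[8], then L at X[10]=Y[9], then W at X[11]=Y[10] — 7 characters in the same relative order in both. dp[12][11] = 7 confirms this is the maximum.

7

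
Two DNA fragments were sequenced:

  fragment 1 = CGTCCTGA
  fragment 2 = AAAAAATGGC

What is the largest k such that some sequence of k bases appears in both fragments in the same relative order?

Match G (fragment 1 #2, fragment 2 #9), then C (fragment 1 #5, fragment 2 #10) — 2 bases in the same relative order in both. Since dp[8][10] = 2, nothing longer is possible.

2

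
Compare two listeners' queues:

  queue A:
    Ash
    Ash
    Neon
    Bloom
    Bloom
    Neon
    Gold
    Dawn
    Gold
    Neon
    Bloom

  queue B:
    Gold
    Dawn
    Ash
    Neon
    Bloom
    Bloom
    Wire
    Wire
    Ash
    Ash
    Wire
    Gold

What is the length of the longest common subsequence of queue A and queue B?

5

Taking Ash (queue A #2, queue B #3); then Neon (queue A #3, queue B #4); then Bloom (queue A #4, queue B #5); then Bloom (queue A #5, queue B #6); then Gold (queue A #9, queue B #12) gives a common subsequence of length 5. The LCS DP gives dp[11][12] = 5, so this is optimal.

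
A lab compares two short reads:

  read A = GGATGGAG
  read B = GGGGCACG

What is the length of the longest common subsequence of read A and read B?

6

One common subsequence of length 6: G at read A[1]=read B[1], then G at read A[2]=read B[2], then G at read A[5]=read B[3], then G at read A[6]=read B[4], then A at read A[7]=read B[6], then G at read A[8]=read B[8]. Since dp[8][8] = 6, nothing longer is possible.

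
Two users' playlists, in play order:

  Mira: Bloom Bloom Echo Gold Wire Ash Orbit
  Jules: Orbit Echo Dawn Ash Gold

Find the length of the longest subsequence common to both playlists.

2

Match Echo at Mira[3]=Jules[2]; then Gold at Mira[4]=Jules[5] — 2 songs in the same relative order in both. The LCS DP gives dp[7][5] = 2, so this is optimal.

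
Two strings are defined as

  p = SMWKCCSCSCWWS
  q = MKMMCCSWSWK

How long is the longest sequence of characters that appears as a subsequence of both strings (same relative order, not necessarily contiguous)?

Pick M (p #2, q #1) → K (p #4, q #2) → C (p #5, q #5) → C (p #6, q #6) → S (p #7, q #7) → S (p #9, q #9) → W (p #11, q #10); all 7 characters appear in both, in order. Since dp[13][11] = 7, nothing longer is possible.

7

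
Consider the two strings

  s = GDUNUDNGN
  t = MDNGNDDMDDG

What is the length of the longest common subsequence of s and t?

4

Let dp[i][j] be the LCS length of the first i characters of s and the first j characters of t. dp[i][j] = dp[i-1][j-1]+1 when the i-th and j-th characters match, else max(dp[i-1][j], dp[i][j-1]).
    ·  M  D  N  G  N  D  D  M  D  D  G
 ·  0  0  0  0  0  0  0  0  0  0  0  0
 G  0  0  0  0  1  1  1  1  1  1  1  1
 D  0  0  1  1  1  1  2  2  2  2  2  2
 U  0  0  1  1  1  1  2  2  2  2  2  2
 N  0  0  1  2  2  2  2  2  2  2  2  2
 U  0  0  1  2  2  2  2  2  2  2  2  2
 D  0  0  1  2  2  2  3  3  3  3  3  3
 N  0  0  1  2  2  3  3  3  3  3  3  3
 G  0  0  1  2  3  3  3  3  3  3  3  4
 N  0  0  1  2  3  4  4  4  4  4  4  4
dp[9][11] = 4. One LCS (by backtracking along matches): GDDG.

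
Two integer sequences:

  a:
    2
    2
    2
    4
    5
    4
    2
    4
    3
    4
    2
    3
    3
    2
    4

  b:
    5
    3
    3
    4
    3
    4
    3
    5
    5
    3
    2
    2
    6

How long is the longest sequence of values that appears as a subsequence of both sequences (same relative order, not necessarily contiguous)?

Match 5 [5,1] → 4 [8,4] → 3 [9,5] → 4 [10,6] → 3 [12,7] → 3 [13,10] → 2 [14,12] — 7 values in the same relative order in both, and the DP table's final entry dp[15][13] is also 7, so no common subsequence is longer.

7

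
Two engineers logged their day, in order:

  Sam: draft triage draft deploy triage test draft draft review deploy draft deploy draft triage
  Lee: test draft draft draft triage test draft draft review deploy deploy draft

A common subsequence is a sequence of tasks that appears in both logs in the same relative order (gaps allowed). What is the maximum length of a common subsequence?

10

Taking draft at Sam[1]=Lee[3]; then draft at Sam[3]=Lee[4]; then triage at Sam[5]=Lee[5]; then test at Sam[6]=Lee[6]; then draft at Sam[7]=Lee[7]; then draft at Sam[8]=Lee[8]; then review at Sam[9]=Lee[9]; then deploy at Sam[10]=Lee[10]; then deploy at Sam[12]=Lee[11]; then draft at Sam[13]=Lee[12] gives a common subsequence of length 10. Since dp[14][12] = 10, nothing longer is possible.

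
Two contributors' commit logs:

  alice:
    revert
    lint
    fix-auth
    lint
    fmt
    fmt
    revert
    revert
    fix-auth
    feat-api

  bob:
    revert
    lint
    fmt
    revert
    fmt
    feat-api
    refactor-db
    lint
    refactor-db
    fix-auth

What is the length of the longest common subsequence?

5

One common subsequence of length 5: revert (alice #1, bob #1); then lint (alice #4, bob #2); then fmt (alice #5, bob #3); then fmt (alice #6, bob #5); then fix-auth (alice #9, bob #10). dp[10][10] = 5 confirms this is the maximum.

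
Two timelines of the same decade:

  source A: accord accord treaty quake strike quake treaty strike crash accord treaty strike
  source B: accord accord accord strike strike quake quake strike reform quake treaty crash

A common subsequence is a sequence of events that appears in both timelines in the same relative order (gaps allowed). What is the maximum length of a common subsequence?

7

Pick accord [1,2] → accord [2,3] → quake [4,7] → strike [5,8] → quake [6,10] → treaty [7,11] → crash [9,12]; all 7 events appear in both, in order. Since dp[12][12] = 7, nothing longer is possible.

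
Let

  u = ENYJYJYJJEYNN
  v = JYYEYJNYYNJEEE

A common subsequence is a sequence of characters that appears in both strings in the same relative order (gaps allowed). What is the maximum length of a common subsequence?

7

Taking E at u[1]=v[4] → Y at u[3]=v[5] → J at u[4]=v[6] → Y at u[5]=v[8] → Y at u[7]=v[9] → J at u[8]=v[11] → E at u[10]=v[14] gives a common subsequence of length 7. The LCS DP gives dp[13][14] = 7, so this is optimal.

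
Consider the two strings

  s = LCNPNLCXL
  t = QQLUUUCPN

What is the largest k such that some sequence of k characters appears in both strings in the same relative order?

4

Taking L at s[1]=t[3]; then C at s[2]=t[7]; then P at s[4]=t[8]; then N at s[5]=t[9] gives a common subsequence of length 4, and the DP table's final entry dp[9][9] is also 4, so no common subsequence is longer.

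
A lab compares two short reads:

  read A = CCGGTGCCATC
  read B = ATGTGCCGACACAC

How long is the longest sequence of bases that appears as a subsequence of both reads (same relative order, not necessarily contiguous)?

7

Taking C (read A #1, read B #6) → C (read A #2, read B #7) → G (read A #3, read B #8) → C (read A #7, read B #10) → C (read A #8, read B #12) → A (read A #9, read B #13) → C (read A #11, read B #14) gives a common subsequence of length 7, and the DP table's final entry dp[11][14] is also 7, so no common subsequence is longer.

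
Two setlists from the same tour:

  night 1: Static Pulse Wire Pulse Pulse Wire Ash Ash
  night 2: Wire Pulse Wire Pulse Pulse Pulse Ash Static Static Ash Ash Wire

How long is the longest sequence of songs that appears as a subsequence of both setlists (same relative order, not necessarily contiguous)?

6

One common subsequence of length 6: Pulse at night 1[2]=night 2[2], Wire at night 1[3]=night 2[3], Pulse at night 1[4]=night 2[5], Pulse at night 1[5]=night 2[6], Ash at night 1[7]=night 2[10], Ash at night 1[8]=night 2[11]. The LCS DP gives dp[8][12] = 6, so this is optimal.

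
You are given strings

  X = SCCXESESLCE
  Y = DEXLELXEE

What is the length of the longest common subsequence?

4

Let dp[i][j] be the LCS length of the first i characters of X and the first j characters of Y. dp[i][j] = dp[i-1][j-1]+1 when the i-th and j-th characters match, else max(dp[i-1][j], dp[i][j-1]).
    ·  D  E  X  L  E  L  X  E  E
 ·  0  0  0  0  0  0  0  0  0  0
 S  0  0  0  0  0  0  0  0  0  0
 C  0  0  0  0  0  0  0  0  0  0
 C  0  0  0  0  0  0  0  0  0  0
 X  0  0  0  1  1  1  1  1  1  1
 E  0  0  1  1  1  2  2  2  2  2
 S  0  0  1  1  1  2  2  2  2  2
 E  0  0  1  1  1  2  2  2  3  3
 S  0  0  1  1  1  2  2  2  3  3
 L  0  0  1  1  2  2  3  3  3  3
 C  0  0  1  1  2  2  3  3  3  3
 E  0  0  1  1  2  3  3  3  4  4
dp[11][9] = 4. One LCS (by backtracking along matches): XEEE.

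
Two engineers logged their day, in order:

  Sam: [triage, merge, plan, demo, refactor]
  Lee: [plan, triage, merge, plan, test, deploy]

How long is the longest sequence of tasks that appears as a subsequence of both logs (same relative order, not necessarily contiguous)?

3

One common subsequence of length 3: triage at Sam[1]=Lee[2]; then merge at Sam[2]=Lee[3]; then plan at Sam[3]=Lee[4]. The LCS DP gives dp[5][6] = 3, so this is optimal.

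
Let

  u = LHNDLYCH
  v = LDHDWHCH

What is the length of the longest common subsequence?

5

One common subsequence of length 5: L (u #1, v #1) → H (u #2, v #3) → D (u #4, v #4) → C (u #7, v #7) → H (u #8, v #8), and the DP table's final entry dp[8][8] is also 5, so no common subsequence is longer.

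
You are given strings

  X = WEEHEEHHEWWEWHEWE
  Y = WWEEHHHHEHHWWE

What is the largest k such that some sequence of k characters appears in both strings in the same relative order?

10

Match W (X #1, Y #2); then E (X #2, Y #3); then E (X #3, Y #4); then H (X #4, Y #8); then E (X #6, Y #9); then H (X #7, Y #10); then H (X #8, Y #11); then W (X #13, Y #12); then W (X #16, Y #13); then E (X #17, Y #14) — 10 characters in the same relative order in both, and the DP table's final entry dp[17][14] is also 10, so no common subsequence is longer.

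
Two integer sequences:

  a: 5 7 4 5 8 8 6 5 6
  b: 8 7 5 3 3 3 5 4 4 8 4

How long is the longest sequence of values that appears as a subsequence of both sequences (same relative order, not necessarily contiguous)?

Let dp[i][j] be the LCS length of the first i values of a and the first j values of b. dp[i][j] = dp[i-1][j-1]+1 when the i-th and j-th values match, else max(dp[i-1][j], dp[i][j-1]).
    ·  8  7  5  3  3  3  5  4  4  8  4
 ·  0  0  0  0  0  0  0  0  0  0  0  0
 5  0  0  0  1  1  1  1  1  1  1  1  1
 7  0  0  1  1  1  1  1  1  1  1  1  1
 4  0  0  1  1  1  1  1  1  2  2  2  2
 5  0  0  1  2  2  2  2  2  2  2  2  2
 8  0  1  1  2  2  2  2  2  2  2  3  3
 8  0  1  1  2  2  2  2  2  2  2  3  3
 6  0  1  1  2  2  2  2  2  2  2  3  3
 5  0  1  1  2  2  2  2  3  3  3  3  3
 6  0  1  1  2  2  2  2  3  3  3  3  3
dp[9][11] = 3. One LCS (by backtracking along matches): 5, 4, 8.

3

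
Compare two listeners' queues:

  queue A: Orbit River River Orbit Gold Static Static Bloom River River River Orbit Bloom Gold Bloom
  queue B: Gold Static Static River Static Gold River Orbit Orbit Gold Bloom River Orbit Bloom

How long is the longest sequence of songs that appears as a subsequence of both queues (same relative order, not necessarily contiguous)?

Taking River at queue A[2]=queue B[4], River at queue A[3]=queue B[7], Orbit at queue A[4]=queue B[9], Gold at queue A[5]=queue B[10], Bloom at queue A[8]=queue B[11], River at queue A[11]=queue B[12], Orbit at queue A[12]=queue B[13], Bloom at queue A[15]=queue B[14] gives a common subsequence of length 8. The LCS DP gives dp[15][14] = 8, so this is optimal.

8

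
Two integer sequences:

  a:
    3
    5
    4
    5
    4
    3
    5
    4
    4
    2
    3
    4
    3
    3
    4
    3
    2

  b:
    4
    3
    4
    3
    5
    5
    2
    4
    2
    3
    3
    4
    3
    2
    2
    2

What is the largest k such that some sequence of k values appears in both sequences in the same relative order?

11

Taking 3 (a #1, b #2), 4 (a #3, b #3), 5 (a #4, b #5), 5 (a #7, b #6), 4 (a #9, b #8), 2 (a #10, b #9), 3 (a #13, b #10), 3 (a #14, b #11), 4 (a #15, b #12), 3 (a #16, b #13), 2 (a #17, b #16) gives a common subsequence of length 11. Since dp[17][16] = 11, nothing longer is possible.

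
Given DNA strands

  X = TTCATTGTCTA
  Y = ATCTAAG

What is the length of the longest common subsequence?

5

Let dp[i][j] be the LCS length of the first i bases of X and the first j bases of Y. dp[i][j] = dp[i-1][j-1]+1 when the i-th and j-th bases match, else max(dp[i-1][j], dp[i][j-1]).
    ·  A  T  C  T  A  A  G
 ·  0  0  0  0  0  0  0  0
 T  0  0  1  1  1  1  1  1
 T  0  0  1  1  2  2  2  2
 C  0  0  1  2  2  2  2  2
 A  0  1  1  2  2  3  3  3
 T  0  1  2  2  3  3  3  3
 T  0  1  2  2  3  3  3  3
 G  0  1  2  2  3  3  3  4
 T  0  1  2  2  3  3  3  4
 C  0  1  2  3  3  3  3  4
 T  0  1  2  3  4  4  4  4
 A  0  1  2  3  4  5  5  5
dp[11][7] = 5. One LCS (by backtracking along matches): ATCTA.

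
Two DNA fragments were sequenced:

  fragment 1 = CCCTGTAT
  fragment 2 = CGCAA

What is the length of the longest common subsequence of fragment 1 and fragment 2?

3

Match C [1,1], C [2,3], A [7,5] — 3 bases in the same relative order in both. The LCS DP gives dp[8][5] = 3, so this is optimal.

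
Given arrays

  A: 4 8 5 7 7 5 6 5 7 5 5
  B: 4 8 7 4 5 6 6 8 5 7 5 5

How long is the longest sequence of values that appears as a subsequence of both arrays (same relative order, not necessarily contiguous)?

Let dp[i][j] be the LCS length of the first i values of A and the first j values of B. dp[i][j] = dp[i-1][j-1]+1 when the i-th and j-th values match, else max(dp[i-1][j], dp[i][j-1]).
    ·  4  8  7  4  5  6  6  8  5  7  5  5
 ·  0  0  0  0  0  0  0  0  0  0  0  0  0
 4  0  1  1  1  1  1  1  1  1  1  1  1  1
 8  0  1  2  2  2  2  2  2  2  2  2  2  2
 5  0  1  2  2  2  3  3  3  3  3  3  3  3
 7  0  1  2  3  3  3  3  3  3  3  4  4  4
 7  0  1  2  3  3  3  3  3  3  3  4  4  4
 5  0  1  2  3  3  4  4  4  4  4  4  5  5
 6  0  1  2  3  3  4  5  5  5  5  5  5  5
 5  0  1  2  3  3  4  5  5  5  6  6  6  6
 7  0  1  2  3  3  4  5  5  5  6  7  7  7
 5  0  1  2  3  3  4  5  5  5  6  7  8  8
 5  0  1  2  3  3  4  5  5  5  6  7  8  9
dp[11][12] = 9. One LCS (by backtracking along matches): 4, 8, 7, 5, 6, 5, 7, 5, 5.

9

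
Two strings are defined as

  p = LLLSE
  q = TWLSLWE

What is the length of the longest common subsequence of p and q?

3

Let dp[i][j] be the LCS length of the first i characters of p and the first j characters of q. dp[i][j] = dp[i-1][j-1]+1 when the i-th and j-th characters match, else max(dp[i-1][j], dp[i][j-1]).
    ·  T  W  L  S  L  W  E
 ·  0  0  0  0  0  0  0  0
 L  0  0  0  1  1  1  1  1
 L  0  0  0  1  1  2  2  2
 L  0  0  0  1  1  2  2  2
 S  0  0  0  1  2  2  2  2
 E  0  0  0  1  2  2  2  3
dp[5][7] = 3. One LCS (by backtracking along matches): LLE.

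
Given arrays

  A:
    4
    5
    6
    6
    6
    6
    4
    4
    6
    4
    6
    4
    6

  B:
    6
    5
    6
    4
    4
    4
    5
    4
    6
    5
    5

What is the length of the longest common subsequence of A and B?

7

One common subsequence of length 7: 5 at A[2]=B[2] → 6 at A[6]=B[3] → 4 at A[7]=B[4] → 4 at A[8]=B[5] → 4 at A[10]=B[6] → 4 at A[12]=B[8] → 6 at A[13]=B[9]. dp[13][11] = 7 confirms this is the maximum.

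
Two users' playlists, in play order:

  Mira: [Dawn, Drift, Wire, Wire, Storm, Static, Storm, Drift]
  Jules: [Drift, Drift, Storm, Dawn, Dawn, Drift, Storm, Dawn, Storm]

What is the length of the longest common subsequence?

4

Taking Dawn (Mira #1, Jules #5) → Drift (Mira #2, Jules #6) → Storm (Mira #5, Jules #7) → Storm (Mira #7, Jules #9) gives a common subsequence of length 4. The LCS DP gives dp[8][9] = 4, so this is optimal.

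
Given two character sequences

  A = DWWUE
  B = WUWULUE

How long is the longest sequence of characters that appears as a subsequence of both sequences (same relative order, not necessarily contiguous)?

4

Let dp[i][j] be the LCS length of the first i characters of A and the first j characters of B. dp[i][j] = dp[i-1][j-1]+1 when the i-th and j-th characters match, else max(dp[i-1][j], dp[i][j-1]).
    ·  W  U  W  U  L  U  E
 ·  0  0  0  0  0  0  0  0
 D  0  0  0  0  0  0  0  0
 W  0  1  1  1  1  1  1  1
 W  0  1  1  2  2  2  2  2
 U  0  1  2  2  3  3  3  3
 E  0  1  2  2  3  3  3  4
dp[5][7] = 4. One LCS (by backtracking along matches): WWUE.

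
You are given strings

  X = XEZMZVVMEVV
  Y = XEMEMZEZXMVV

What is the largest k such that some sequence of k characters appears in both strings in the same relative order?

7

Let dp[i][j] be the LCS length of the first i characters of X and the first j characters of Y. dp[i][j] = dp[i-1][j-1]+1 when the i-th and j-th characters match, else max(dp[i-1][j], dp[i][j-1]).
    ·  X  E  M  E  M  Z  E  Z  X  M  V  V
 ·  0  0  0  0  0  0  0  0  0  0  0  0  0
 X  0  1  1  1  1  1  1  1  1  1  1  1  1
 E  0  1  2  2  2  2  2  2  2  2  2  2  2
 Z  0  1  2  2  2  2  3  3  3  3  3  3  3
 M  0  1  2  3  3  3  3  3  3  3  4  4  4
 Z  0  1  2  3  3  3  4  4  4  4  4  4  4
 V  0  1  2  3  3  3  4  4  4  4  4  5  5
 V  0  1  2  3  3  3  4  4  4  4  4  5  6
 M  0  1  2  3  3  4  4  4  4  4  5  5  6
 E  0  1  2  3  4  4  4  5  5  5  5  5  6
 V  0  1  2  3  4  4  4  5  5  5  5  6  6
 V  0  1  2  3  4  4  4  5  5  5  5  6  7
dp[11][12] = 7. One LCS (by backtracking along matches): XEZZMVV.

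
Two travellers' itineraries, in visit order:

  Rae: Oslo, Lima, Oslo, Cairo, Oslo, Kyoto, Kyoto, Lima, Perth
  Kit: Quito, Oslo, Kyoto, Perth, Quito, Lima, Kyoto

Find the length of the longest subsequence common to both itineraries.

3

Taking Oslo [1,2], then Lima [2,6], then Kyoto [7,7] gives a common subsequence of length 3. dp[9][7] = 3 confirms this is the maximum.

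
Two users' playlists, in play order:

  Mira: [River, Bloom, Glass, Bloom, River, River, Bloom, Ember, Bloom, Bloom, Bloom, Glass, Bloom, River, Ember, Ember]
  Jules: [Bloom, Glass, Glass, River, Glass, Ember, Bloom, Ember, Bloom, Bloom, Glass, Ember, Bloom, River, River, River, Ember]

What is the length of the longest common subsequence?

Taking Bloom [2,1], Glass [3,3], River [5,4], Bloom [7,7], Ember [8,8], Bloom [10,9], Bloom [11,10], Glass [12,11], Bloom [13,13], River [14,16], Ember [16,17] gives a common subsequence of length 11. dp[16][17] = 11 confirms this is the maximum.

11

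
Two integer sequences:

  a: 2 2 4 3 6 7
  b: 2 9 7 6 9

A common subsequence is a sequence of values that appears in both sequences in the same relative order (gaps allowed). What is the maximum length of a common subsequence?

2

Let dp[i][j] be the LCS length of the first i values of a and the first j values of b. dp[i][j] = dp[i-1][j-1]+1 when the i-th and j-th values match, else max(dp[i-1][j], dp[i][j-1]).
    ·  2  9  7  6  9
 ·  0  0  0  0  0  0
 2  0  1  1  1  1  1
 2  0  1  1  1  1  1
 4  0  1  1  1  1  1
 3  0  1  1  1  1  1
 6  0  1  1  1  2  2
 7  0  1  1  2  2  2
dp[6][5] = 2. One LCS (by backtracking along matches): 2, 6.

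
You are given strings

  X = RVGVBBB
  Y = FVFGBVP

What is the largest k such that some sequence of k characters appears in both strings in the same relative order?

Match V (X #2, Y #2) → G (X #3, Y #4) → V (X #4, Y #6) — 3 characters in the same relative order in both. The LCS DP gives dp[7][7] = 3, so this is optimal.

3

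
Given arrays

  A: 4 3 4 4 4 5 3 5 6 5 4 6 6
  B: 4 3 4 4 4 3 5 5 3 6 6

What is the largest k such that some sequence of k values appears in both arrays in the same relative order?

Let dp[i][j] be the LCS length of the first i values of A and the first j values of B. dp[i][j] = dp[i-1][j-1]+1 when the i-th and j-th values match, else max(dp[i-1][j], dp[i][j-1]).
    ·  4  3  4  4  4  3  5  5  3  6  6
 ·  0  0  0  0  0  0  0  0  0  0  0  0
 4  0  1  1  1  1  1  1  1  1  1  1  1
 3  0  1  2  2  2  2  2  2  2  2  2  2
 4  0  1  2  3  3  3  3  3  3  3  3  3
 4  0  1  2  3  4  4  4  4  4  4  4  4
 4  0  1  2  3  4  5  5  5  5  5  5  5
 5  0  1  2  3  4  5  5  6  6  6  6  6
 3  0  1  2  3  4  5  6  6  6  7  7  7
 5  0  1  2  3  4  5  6  7  7  7  7  7
 6  0  1  2  3  4  5  6  7  7  7  8  8
 5  0  1  2  3  4  5  6  7  8  8  8  8
 4  0  1  2  3  4  5  6  7  8  8  8  8
 6  0  1  2  3  4  5  6  7  8  8  9  9
 6  0  1  2  3  4  5  6  7  8  8  9 10
dp[13][11] = 10. One LCS (by backtracking along matches): 4, 3, 4, 4, 4, 3, 5, 5, 6, 6.

10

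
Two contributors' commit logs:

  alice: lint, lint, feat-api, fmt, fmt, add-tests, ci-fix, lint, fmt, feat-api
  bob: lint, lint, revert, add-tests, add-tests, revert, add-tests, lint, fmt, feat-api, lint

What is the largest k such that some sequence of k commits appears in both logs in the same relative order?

Pick lint [1,1], lint [2,2], add-tests [6,7], lint [8,8], fmt [9,9], feat-api [10,10]; all 6 commits appear in both, in order, and the DP table's final entry dp[10][11] is also 6, so no common subsequence is longer.

6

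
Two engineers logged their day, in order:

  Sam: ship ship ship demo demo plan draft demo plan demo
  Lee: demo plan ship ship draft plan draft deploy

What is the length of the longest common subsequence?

Taking ship [1,3]; then ship [2,4]; then plan [6,6]; then draft [7,7] gives a common subsequence of length 4. The LCS DP gives dp[10][8] = 4, so this is optimal.

4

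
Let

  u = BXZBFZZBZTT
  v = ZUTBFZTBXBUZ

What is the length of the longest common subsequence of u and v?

Taking Z [3,1], then B [4,4], then F [5,5], then Z [6,6], then B [8,10], then Z [9,12] gives a common subsequence of length 6. dp[11][12] = 6 confirms this is the maximum.

6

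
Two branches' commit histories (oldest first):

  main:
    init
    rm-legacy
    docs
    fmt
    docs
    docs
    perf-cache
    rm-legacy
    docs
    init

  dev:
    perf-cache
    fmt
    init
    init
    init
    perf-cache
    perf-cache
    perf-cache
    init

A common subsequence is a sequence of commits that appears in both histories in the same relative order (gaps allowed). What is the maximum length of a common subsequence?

3

Taking init at main[1]=dev[5], then perf-cache at main[7]=dev[8], then init at main[10]=dev[9] gives a common subsequence of length 3. The LCS DP gives dp[10][9] = 3, so this is optimal.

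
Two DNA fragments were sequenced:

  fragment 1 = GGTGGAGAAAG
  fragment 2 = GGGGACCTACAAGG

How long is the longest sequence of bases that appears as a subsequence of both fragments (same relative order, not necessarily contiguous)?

9

One common subsequence of length 9: G [1,1]; then G [2,2]; then G [4,3]; then G [5,4]; then A [6,5]; then A [8,9]; then A [9,11]; then A [10,12]; then G [11,14]. The LCS DP gives dp[11][14] = 9, so this is optimal.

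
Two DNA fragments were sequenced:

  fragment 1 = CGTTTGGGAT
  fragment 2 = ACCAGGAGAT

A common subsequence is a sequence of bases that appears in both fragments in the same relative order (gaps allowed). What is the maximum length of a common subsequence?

One common subsequence of length 6: C [1,3], then G [2,5], then G [6,6], then G [8,8], then A [9,9], then T [10,10], and the DP table's final entry dp[10][10] is also 6, so no common subsequence is longer.

6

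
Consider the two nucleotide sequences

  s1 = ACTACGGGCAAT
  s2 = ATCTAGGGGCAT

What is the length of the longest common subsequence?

Taking A at s1[1]=s2[1] → C at s1[2]=s2[3] → T at s1[3]=s2[4] → A at s1[4]=s2[5] → G at s1[6]=s2[7] → G at s1[7]=s2[8] → G at s1[8]=s2[9] → C at s1[9]=s2[10] → A at s1[11]=s2[11] → T at s1[12]=s2[12] gives a common subsequence of length 10. Since dp[12][12] = 10, nothing longer is possible.

10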